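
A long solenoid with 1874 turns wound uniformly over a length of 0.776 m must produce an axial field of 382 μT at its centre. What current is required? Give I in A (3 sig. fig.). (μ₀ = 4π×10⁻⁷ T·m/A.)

I ≈ 0.126 A

Inside a long solenoid B = μ₀nI with n = 2415 m⁻¹, so I = B/(μ₀n).
I = 3.82×10⁻⁴ / (4π×10⁻⁷ × 2415) = 0.126 A.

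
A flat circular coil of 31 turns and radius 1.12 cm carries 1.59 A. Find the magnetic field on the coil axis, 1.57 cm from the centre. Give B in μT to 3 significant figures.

For an N-turn flat coil, B = Nμ₀IR²/[2(R²+z²)^(3/2)] with R = 0.0112 m, z = 0.0157 m.
B = 31 × 1.75×10⁻⁵ T = 5.42×10⁻⁴ T.

B ≈ 542 μT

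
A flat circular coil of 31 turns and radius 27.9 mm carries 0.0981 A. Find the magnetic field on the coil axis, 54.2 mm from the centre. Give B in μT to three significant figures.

B ≈ 6.57 μT

For an N-turn flat coil, B = Nμ₀IR²/[2(R²+z²)^(3/2)] with R = 0.0279 m, z = 0.0542 m.
B = 31 × 2.12×10⁻⁷ T = 6.57×10⁻⁶ T.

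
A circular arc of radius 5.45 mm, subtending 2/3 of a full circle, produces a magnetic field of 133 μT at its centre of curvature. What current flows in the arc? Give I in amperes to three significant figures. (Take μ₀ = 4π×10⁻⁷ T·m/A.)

For a circular arc, B = μ₀Iφ/(4πR) with φ in radians; here φ = 4.189 rad.
So I = 4πRB/(μ₀φ) = 4π × 0.00545 × 1.33×10⁻⁴ / (4π×10⁻⁷ × 4.189) = 1.73 A.

I ≈ 1.73 A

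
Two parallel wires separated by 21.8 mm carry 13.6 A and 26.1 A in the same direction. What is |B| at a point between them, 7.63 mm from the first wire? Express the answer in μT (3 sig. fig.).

B ≈ 11.9 μT

Each long wire gives B = μ₀I/(2πd). Distances are d₁ = 0.00763 m and d₂ = 0.01417 m.
B₁ = 3.56×10⁻⁴ T, B₂ = 3.68×10⁻⁴ T.
Between parallel currents the two contributions point in opposite directions, so they subtract. B = |B₁ − B₂| = |3.56×10⁻⁴ − 3.68×10⁻⁴| = 1.19×10⁻⁵ T.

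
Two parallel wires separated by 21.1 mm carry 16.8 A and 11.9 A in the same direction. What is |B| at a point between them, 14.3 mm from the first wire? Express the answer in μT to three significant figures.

Each long wire gives B = μ₀I/(2πd). Distances are d₁ = 0.0143 m and d₂ = 0.0068 m.
B₁ = 2.35×10⁻⁴ T, B₂ = 3.50×10⁻⁴ T.
Between parallel currents the two contributions point in opposite directions, so they subtract. B = |B₁ − B₂| = |2.35×10⁻⁴ − 3.50×10⁻⁴| = 1.15×10⁻⁴ T.

B ≈ 115 μT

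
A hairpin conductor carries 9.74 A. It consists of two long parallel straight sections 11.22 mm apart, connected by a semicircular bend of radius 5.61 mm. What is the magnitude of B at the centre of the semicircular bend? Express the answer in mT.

B ≈ 0.893 mT

The semicircular arc contributes B_arc = μ₀I·π/(4πR) = μ₀I/(4R) = 5.45×10⁻⁴ T.
Each semi-infinite lead is at perpendicular distance R = 0.00561 m from the centre, with the perpendicular foot at its near end, so it contributes μ₀I/(4πR); both point the same way, together 3.47×10⁻⁴ T.
Arc and leads all point the same direction: B = 5.45×10⁻⁴ + 3.47×10⁻⁴ = 8.93×10⁻⁴ T.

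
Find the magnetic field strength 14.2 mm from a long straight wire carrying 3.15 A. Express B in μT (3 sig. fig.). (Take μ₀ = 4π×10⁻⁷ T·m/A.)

For an infinitely long straight wire, B = μ₀I/(2πd).
B = (4π×10⁻⁷ × 3.15) / (2π × 0.0142) = 4.44×10⁻⁵ T.

B ≈ 44.4 μT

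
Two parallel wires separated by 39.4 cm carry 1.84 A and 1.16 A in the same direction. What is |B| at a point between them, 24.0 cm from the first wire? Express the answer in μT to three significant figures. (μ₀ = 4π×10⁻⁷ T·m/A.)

B ≈ 0.0268 μT

Each long wire gives B = μ₀I/(2πd). Distances are d₁ = 0.24 m and d₂ = 0.154 m.
B₁ = 1.53×10⁻⁶ T, B₂ = 1.51×10⁻⁶ T.
Between parallel currents the two contributions point in opposite directions, so they subtract. B = |B₁ − B₂| = |1.53×10⁻⁶ − 1.51×10⁻⁶| = 2.68×10⁻⁸ T.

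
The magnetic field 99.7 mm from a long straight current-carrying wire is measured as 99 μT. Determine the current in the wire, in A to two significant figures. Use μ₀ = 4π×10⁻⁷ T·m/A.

For a long straight wire B = μ₀I/(2πd), so I = 2πdB/μ₀.
I = 2π × 0.0997 × 9.90×10⁻⁵ / (4π×10⁻⁷) = 49.4 A.

I ≈ 49 A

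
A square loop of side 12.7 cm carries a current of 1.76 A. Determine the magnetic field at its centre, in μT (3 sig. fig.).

B ≈ 15.7 μT

Each side is a finite straight segment at perpendicular distance d = a/(2 tan(π/4)) = 0.0635 m from the centre, with end-angles ±π/4.
One side contributes B₁ = (μ₀I/4πd)·2 sin(π/4) = 3.92×10⁻⁶ T.
All 4 sides add in the same direction: B = 4 × 3.92×10⁻⁶ = 1.57×10⁻⁵ T.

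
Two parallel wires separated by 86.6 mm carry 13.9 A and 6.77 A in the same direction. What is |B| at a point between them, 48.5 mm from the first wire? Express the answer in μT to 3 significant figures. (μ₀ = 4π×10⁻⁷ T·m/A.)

Each long wire gives B = μ₀I/(2πd). Distances are d₁ = 0.0485 m and d₂ = 0.0381 m.
B₁ = 5.73×10⁻⁵ T, B₂ = 3.55×10⁻⁵ T.
Between parallel currents the two contributions point in opposite directions, so they subtract. B = |B₁ − B₂| = |5.73×10⁻⁵ − 3.55×10⁻⁵| = 2.18×10⁻⁵ T.

B ≈ 21.8 μT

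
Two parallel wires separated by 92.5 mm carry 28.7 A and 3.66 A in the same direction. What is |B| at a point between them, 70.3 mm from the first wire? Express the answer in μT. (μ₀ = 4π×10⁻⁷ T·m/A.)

Each long wire gives B = μ₀I/(2πd). Distances are d₁ = 0.0703 m and d₂ = 0.0222 m.
B₁ = 8.17×10⁻⁵ T, B₂ = 3.30×10⁻⁵ T.
Between parallel currents the two contributions point in opposite directions, so they subtract. B = |B₁ − B₂| = |8.17×10⁻⁵ − 3.30×10⁻⁵| = 4.87×10⁻⁵ T.

B ≈ 48.7 μT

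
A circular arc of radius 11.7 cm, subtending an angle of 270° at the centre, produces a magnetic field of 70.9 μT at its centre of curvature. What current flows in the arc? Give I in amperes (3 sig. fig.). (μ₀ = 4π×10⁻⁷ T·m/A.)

For a circular arc, B = μ₀Iφ/(4πR) with φ in radians; here φ = 4.712 rad.
So I = 4πRB/(μ₀φ) = 4π × 0.117 × 7.09×10⁻⁵ / (4π×10⁻⁷ × 4.712) = 17.6 A.

I ≈ 17.6 A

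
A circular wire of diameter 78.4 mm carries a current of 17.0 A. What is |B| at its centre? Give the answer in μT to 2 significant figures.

B ≈ 270 μT

At the centre of a circular loop the Biot–Savart law gives B = μ₀I/(2R) (so R = 0.0392 m).
B = (4π×10⁻⁷ × 17.0) / (2 × 0.0392) = 2.72×10⁻⁴ T.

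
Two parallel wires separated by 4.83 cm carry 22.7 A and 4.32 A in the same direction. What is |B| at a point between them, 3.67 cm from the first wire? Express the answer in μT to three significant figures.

B ≈ 49.2 μT

Each long wire gives B = μ₀I/(2πd). Distances are d₁ = 0.0367 m and d₂ = 0.0116 m.
B₁ = 1.24×10⁻⁴ T, B₂ = 7.45×10⁻⁵ T.
Between parallel currents the two contributions point in opposite directions, so they subtract. B = |B₁ − B₂| = |1.24×10⁻⁴ − 7.45×10⁻⁵| = 4.92×10⁻⁵ T.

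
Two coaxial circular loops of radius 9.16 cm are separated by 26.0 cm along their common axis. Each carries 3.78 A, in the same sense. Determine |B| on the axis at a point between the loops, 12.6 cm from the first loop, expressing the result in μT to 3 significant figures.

B ≈ 9.93 μT

Each loop contributes B = μ₀IR²/[2(R²+z²)^(3/2)] on the axis, with z measured from that loop.
Loop 1 (z = 0.126 m): B₁ = 5.27×10⁻⁶ T. Loop 2 (z = 0.134 m): B₂ = 4.66×10⁻⁶ T.
The fields add: B = B₁ + B₂ = 9.93×10⁻⁶ T.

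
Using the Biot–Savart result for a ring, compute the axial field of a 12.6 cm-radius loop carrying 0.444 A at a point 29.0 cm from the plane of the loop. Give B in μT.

On the axis of a circular loop, B = μ₀IR² / [2(R²+z²)^(3/2)].
R² + z² = (0.126)² + (0.29)² = 0.09998 m², and (R²+z²)^(3/2) = 3.16×10⁻² m³.
B = (4π×10⁻⁷ × 0.444 × 0.01588) / (2 × 3.16×10⁻²) = 1.40×10⁻⁷ T.

B ≈ 0.140 μT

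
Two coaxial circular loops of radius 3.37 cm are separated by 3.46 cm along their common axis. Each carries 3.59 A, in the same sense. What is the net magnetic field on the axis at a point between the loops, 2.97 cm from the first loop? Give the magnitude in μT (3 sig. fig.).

B ≈ 93.1 μT

Each loop contributes B = μ₀IR²/[2(R²+z²)^(3/2)] on the axis, with z measured from that loop.
Loop 1 (z = 0.0297 m): B₁ = 2.83×10⁻⁵ T. Loop 2 (z = 0.0049 m): B₂ = 6.49×10⁻⁵ T.
The fields add: B = B₁ + B₂ = 9.31×10⁻⁵ T.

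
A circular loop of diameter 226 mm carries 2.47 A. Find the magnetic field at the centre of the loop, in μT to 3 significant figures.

B ≈ 13.7 μT

At the centre of a circular loop the Biot–Savart law gives B = μ₀I/(2R) (so R = 0.113 m).
B = (4π×10⁻⁷ × 2.47) / (2 × 0.113) = 1.37×10⁻⁵ T.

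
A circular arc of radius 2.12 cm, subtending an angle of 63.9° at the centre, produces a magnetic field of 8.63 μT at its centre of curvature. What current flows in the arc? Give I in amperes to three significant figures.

I ≈ 1.64 A

For a circular arc, B = μ₀Iφ/(4πR) with φ in radians; here φ = 1.115 rad.
So I = 4πRB/(μ₀φ) = 4π × 0.0212 × 8.63×10⁻⁶ / (4π×10⁻⁷ × 1.115) = 1.64 A.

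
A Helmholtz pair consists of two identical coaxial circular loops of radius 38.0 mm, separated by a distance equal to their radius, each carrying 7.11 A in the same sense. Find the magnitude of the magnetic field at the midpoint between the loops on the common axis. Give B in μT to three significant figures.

Each loop contributes B = μ₀IR²/[2(R²+z²)^(3/2)] on the axis, with z measured from that loop.
Loop 1 (z = 0.019 m): B₁ = 8.41×10⁻⁵ T. Loop 2 (z = 0.019 m): B₂ = 8.41×10⁻⁵ T.
The fields add: B = B₁ + B₂ = 1.68×10⁻⁴ T.

B ≈ 168 μT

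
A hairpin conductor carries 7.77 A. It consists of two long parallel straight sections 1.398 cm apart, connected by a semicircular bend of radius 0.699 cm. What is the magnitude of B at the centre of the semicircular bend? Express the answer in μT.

B ≈ 572 μT

The semicircular arc contributes B_arc = μ₀I·π/(4πR) = μ₀I/(4R) = 3.49×10⁻⁴ T.
Each semi-infinite lead is at perpendicular distance R = 0.00699 m from the centre, with the perpendicular foot at its near end, so it contributes μ₀I/(4πR); both point the same way, together 2.22×10⁻⁴ T.
Arc and leads all point the same direction: B = 3.49×10⁻⁴ + 2.22×10⁻⁴ = 5.72×10⁻⁴ T.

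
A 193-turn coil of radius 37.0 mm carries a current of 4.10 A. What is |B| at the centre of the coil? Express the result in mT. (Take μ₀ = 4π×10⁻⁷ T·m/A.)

B ≈ 13.4 mT

For an N-turn flat coil, B = Nμ₀I/(2R) with R = 0.037 m.
B = 193 × 6.96×10⁻⁵ T = 1.34×10⁻² T.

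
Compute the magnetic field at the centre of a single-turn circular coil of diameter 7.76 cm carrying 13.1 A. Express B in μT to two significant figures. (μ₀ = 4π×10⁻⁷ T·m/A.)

At the centre of a circular loop the Biot–Savart law gives B = μ₀I/(2R) (so R = 0.0388 m).
B = (4π×10⁻⁷ × 13.1) / (2 × 0.0388) = 2.12×10⁻⁴ T.

B ≈ 210 μT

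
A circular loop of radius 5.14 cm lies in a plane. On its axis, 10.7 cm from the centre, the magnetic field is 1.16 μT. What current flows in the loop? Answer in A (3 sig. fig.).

On the axis of a loop, B = μ₀IR²/[2(R²+z²)^(3/2)], so I = 2B(R²+z²)^(3/2)/(μ₀R²).
R² + z² = 0.002642 + 0.01145 = 0.01409 m²; raised to 3/2 gives 1.67×10⁻³ m³.
I = 2 × 1.16×10⁻⁶ × 1.67×10⁻³ / (1.26×10⁻⁶ × 0.002642) = 1.17 A.

I ≈ 1.17 A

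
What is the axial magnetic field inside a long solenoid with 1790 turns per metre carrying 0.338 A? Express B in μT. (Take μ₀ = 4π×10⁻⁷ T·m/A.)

Inside a long solenoid, B = μ₀nI with n = 1790 turns/m.
B = 4π×10⁻⁷ × 1790 × 0.338 = 7.60×10⁻⁴ T.

B ≈ 760 μT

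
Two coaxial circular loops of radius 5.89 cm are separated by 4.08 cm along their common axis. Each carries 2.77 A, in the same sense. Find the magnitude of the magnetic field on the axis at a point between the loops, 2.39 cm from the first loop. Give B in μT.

B ≈ 49.8 μT

Each loop contributes B = μ₀IR²/[2(R²+z²)^(3/2)] on the axis, with z measured from that loop.
Loop 1 (z = 0.0239 m): B₁ = 2.35×10⁻⁵ T. Loop 2 (z = 0.0169 m): B₂ = 2.62×10⁻⁵ T.
The fields add: B = B₁ + B₂ = 4.98×10⁻⁵ T.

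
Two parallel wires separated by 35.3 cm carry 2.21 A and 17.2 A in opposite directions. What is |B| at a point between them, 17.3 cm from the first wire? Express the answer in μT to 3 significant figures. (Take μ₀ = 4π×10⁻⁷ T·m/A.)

B ≈ 21.7 μT

Each long wire gives B = μ₀I/(2πd). Distances are d₁ = 0.173 m and d₂ = 0.18 m.
B₁ = 2.55×10⁻⁶ T, B₂ = 1.91×10⁻⁵ T.
Between antiparallel currents both contributions point the same way, so they add. B = B₁ + B₂ = 2.55×10⁻⁶ + 1.91×10⁻⁵ = 2.17×10⁻⁵ T.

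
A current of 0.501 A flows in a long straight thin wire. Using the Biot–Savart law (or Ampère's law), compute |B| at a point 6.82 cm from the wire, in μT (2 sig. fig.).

B ≈ 1.5 μT

For an infinitely long straight wire, B = μ₀I/(2πd).
B = (4π×10⁻⁷ × 0.501) / (2π × 0.0682) = 1.47×10⁻⁶ T.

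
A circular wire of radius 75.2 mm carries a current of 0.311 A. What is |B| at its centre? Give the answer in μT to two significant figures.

B ≈ 2.6 μT

At the centre of a circular loop the Biot–Savart law gives B = μ₀I/(2R).
B = (4π×10⁻⁷ × 0.311) / (2 × 0.0752) = 2.60×10⁻⁶ T.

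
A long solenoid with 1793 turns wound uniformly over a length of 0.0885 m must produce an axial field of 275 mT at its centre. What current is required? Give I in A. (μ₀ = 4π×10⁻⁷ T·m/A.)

Inside a long solenoid B = μ₀nI with n = 2.026×10⁴ m⁻¹, so I = B/(μ₀n).
I = 0.275 / (4π×10⁻⁷ × 2.026×10⁴) = 10.8 A.

I ≈ 10.8 A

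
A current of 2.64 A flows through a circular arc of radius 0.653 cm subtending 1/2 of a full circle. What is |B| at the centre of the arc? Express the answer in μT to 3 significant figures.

The Biot–Savart field of a circular arc at its centre is B = μ₀Iφ/(4πR), with φ = 3.142 rad.
B = (4π×10⁻⁷ × 2.64 × 3.142) / (4π × 0.00653) = 1.27×10⁻⁴ T.

B ≈ 127 μT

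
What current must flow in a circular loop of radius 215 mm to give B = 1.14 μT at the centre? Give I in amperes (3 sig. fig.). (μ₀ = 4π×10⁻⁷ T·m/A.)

I ≈ 0.390 A

At the centre of a circular loop B = μ₀I/(2R), so I = 2RB/μ₀.
With R = 0.215 m, I = 2 × 0.215 × 1.14×10⁻⁶ / (4π×10⁻⁷) = 0.390 A.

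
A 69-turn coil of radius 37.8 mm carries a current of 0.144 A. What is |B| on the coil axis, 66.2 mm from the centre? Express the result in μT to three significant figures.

B ≈ 20.1 μT

For an N-turn flat coil, B = Nμ₀IR²/[2(R²+z²)^(3/2)] with R = 0.0378 m, z = 0.0662 m.
B = 69 × 2.92×10⁻⁷ T = 2.01×10⁻⁵ T.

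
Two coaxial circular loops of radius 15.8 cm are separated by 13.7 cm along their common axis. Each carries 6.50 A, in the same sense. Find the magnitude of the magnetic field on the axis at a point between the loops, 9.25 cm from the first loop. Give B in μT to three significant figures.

B ≈ 39.7 μT

Each loop contributes B = μ₀IR²/[2(R²+z²)^(3/2)] on the axis, with z measured from that loop.
Loop 1 (z = 0.0925 m): B₁ = 1.66×10⁻⁵ T. Loop 2 (z = 0.0445 m): B₂ = 2.31×10⁻⁵ T.
The fields add: B = B₁ + B₂ = 3.97×10⁻⁵ T.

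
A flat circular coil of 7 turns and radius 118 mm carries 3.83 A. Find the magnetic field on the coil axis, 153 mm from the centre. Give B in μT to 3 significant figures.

B ≈ 32.5 μT

For an N-turn flat coil, B = Nμ₀IR²/[2(R²+z²)^(3/2)] with R = 0.118 m, z = 0.153 m.
B = 7 × 4.65×10⁻⁶ T = 3.25×10⁻⁵ T.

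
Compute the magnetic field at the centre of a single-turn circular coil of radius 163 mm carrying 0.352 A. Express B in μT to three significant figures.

B ≈ 1.36 μT

At the centre of a circular loop the Biot–Savart law gives B = μ₀I/(2R).
B = (4π×10⁻⁷ × 0.352) / (2 × 0.163) = 1.36×10⁻⁶ T.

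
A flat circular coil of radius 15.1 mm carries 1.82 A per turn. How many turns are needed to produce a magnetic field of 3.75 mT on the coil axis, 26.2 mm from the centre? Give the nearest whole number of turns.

N = 398

For an N-turn coil, B = Nμ₀IR²/[2(R²+z²)^(3/2)]. A single turn gives B₁ = 9.43×10⁻⁶ T with R = 0.0151 m, z = 0.0262 m.
N = B/B₁ = 3.75×10⁻³ / 9.43×10⁻⁶ = 397.71.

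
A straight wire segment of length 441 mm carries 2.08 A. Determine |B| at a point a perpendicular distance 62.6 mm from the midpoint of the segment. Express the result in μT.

For a finite straight segment, B = (μ₀I/4πd)(sinθ₁ + sinθ₂), where θ₁, θ₂ are the angles from the perpendicular to each end.
The perpendicular from the point meets the wire at its midpoint, so each end is L/2 = 0.2205 m away along the wire.
sinθ₁ = 0.2205/√(0.2205²+0.0626²) = 0.9620; sinθ₂ = 0.2205/√(0.2205²+0.0626²) = 0.9620.
B = (4π×10⁻⁷ × 2.08) / (4π × 0.0626) × (0.9620 + 0.9620) = 6.39×10⁻⁶ T.

B ≈ 6.39 μT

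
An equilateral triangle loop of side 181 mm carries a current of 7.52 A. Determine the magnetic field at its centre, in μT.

B ≈ 74.8 μT

Each side is a finite straight segment at perpendicular distance d = a/(2 tan(π/3)) = 0.05225 m from the centre, with end-angles ±π/3.
One side contributes B₁ = (μ₀I/4πd)·2 sin(π/3) = 2.49×10⁻⁵ T.
All 3 sides add in the same direction: B = 3 × 2.49×10⁻⁵ = 7.48×10⁻⁵ T.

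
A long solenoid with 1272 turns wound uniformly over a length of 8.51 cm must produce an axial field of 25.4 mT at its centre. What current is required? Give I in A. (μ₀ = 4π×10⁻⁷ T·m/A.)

I ≈ 1.35 A

Inside a long solenoid B = μ₀nI with n = 1.495×10⁴ m⁻¹, so I = B/(μ₀n).
I = 2.54×10⁻² / (4π×10⁻⁷ × 1.495×10⁴) = 1.35 A.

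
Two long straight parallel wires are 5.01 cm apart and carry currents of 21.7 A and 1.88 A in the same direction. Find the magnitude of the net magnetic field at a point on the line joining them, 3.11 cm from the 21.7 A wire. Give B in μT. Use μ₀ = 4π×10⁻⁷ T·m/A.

Each long wire gives B = μ₀I/(2πd). Distances are d₁ = 0.0311 m and d₂ = 0.019 m.
B₁ = 1.40×10⁻⁴ T, B₂ = 1.98×10⁻⁵ T.
Between parallel currents the two contributions point in opposite directions, so they subtract. B = |B₁ − B₂| = |1.40×10⁻⁴ − 1.98×10⁻⁵| = 1.20×10⁻⁴ T.

B ≈ 120 μT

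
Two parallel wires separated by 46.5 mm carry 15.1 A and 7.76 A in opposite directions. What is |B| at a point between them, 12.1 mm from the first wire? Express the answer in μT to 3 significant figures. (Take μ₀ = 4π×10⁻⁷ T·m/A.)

Each long wire gives B = μ₀I/(2πd). Distances are d₁ = 0.0121 m and d₂ = 0.0344 m.
B₁ = 2.50×10⁻⁴ T, B₂ = 4.51×10⁻⁵ T.
Between antiparallel currents both contributions point the same way, so they add. B = B₁ + B₂ = 2.50×10⁻⁴ + 4.51×10⁻⁵ = 2.95×10⁻⁴ T.

B ≈ 295 μT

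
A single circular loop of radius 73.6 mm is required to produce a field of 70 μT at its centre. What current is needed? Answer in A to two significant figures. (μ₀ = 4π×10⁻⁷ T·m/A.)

At the centre of a circular loop B = μ₀I/(2R), so I = 2RB/μ₀.
With R = 0.0736 m, I = 2 × 0.0736 × 7.00×10⁻⁵ / (4π×10⁻⁷) = 8.20 A.

I ≈ 8.2 A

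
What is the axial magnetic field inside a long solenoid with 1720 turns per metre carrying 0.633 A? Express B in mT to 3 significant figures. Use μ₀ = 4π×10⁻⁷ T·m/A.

Inside a long solenoid, B = μ₀nI with n = 1720 turns/m.
B = 4π×10⁻⁷ × 1720 × 0.633 = 1.37×10⁻³ T.

B ≈ 1.37 mT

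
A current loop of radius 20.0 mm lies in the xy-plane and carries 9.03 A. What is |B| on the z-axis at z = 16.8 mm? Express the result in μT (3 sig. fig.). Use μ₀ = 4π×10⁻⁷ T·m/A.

On the axis of a circular loop, B = μ₀IR² / [2(R²+z²)^(3/2)].
R² + z² = (0.02)² + (0.0168)² = 0.0006822 m², and (R²+z²)^(3/2) = 1.78×10⁻⁵ m³.
B = (4π×10⁻⁷ × 9.03 × 0.0004) / (2 × 1.78×10⁻⁵) = 1.27×10⁻⁴ T.

B ≈ 127 μT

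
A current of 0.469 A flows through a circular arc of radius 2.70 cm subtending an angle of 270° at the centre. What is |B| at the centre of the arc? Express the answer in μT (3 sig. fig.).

The Biot–Savart field of a circular arc at its centre is B = μ₀Iφ/(4πR), with φ = 4.712 rad.
B = (4π×10⁻⁷ × 0.469 × 4.712) / (4π × 0.027) = 8.19×10⁻⁶ T.

B ≈ 8.19 μT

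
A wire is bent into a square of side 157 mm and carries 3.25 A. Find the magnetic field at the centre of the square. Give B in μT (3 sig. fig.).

Each side is a finite straight segment at perpendicular distance d = a/(2 tan(π/4)) = 0.0785 m from the centre, with end-angles ±π/4.
One side contributes B₁ = (μ₀I/4πd)·2 sin(π/4) = 5.86×10⁻⁶ T.
All 4 sides add in the same direction: B = 4 × 5.86×10⁻⁶ = 2.34×10⁻⁵ T.

B ≈ 23.4 μT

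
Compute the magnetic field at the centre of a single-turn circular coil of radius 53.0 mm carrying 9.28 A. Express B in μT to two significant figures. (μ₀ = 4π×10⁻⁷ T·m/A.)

B ≈ 110 μT

At the centre of a circular loop the Biot–Savart law gives B = μ₀I/(2R).
B = (4π×10⁻⁷ × 9.28) / (2 × 0.053) = 1.10×10⁻⁴ T.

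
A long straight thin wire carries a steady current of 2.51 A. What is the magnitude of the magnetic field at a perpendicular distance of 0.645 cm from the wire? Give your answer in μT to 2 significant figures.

For an infinitely long straight wire, B = μ₀I/(2πd).
B = (4π×10⁻⁷ × 2.51) / (2π × 0.00645) = 7.78×10⁻⁵ T.

B ≈ 78 μT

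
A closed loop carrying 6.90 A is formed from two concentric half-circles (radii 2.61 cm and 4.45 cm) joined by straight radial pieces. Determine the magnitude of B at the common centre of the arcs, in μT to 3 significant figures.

The radial connectors point toward the centre, so dl × r̂ = 0 and they contribute nothing.
Each semicircle gives μ₀I/(4R): inner arc 8.31×10⁻⁵ T, outer arc 4.87×10⁻⁵ T.
The two arcs carry current in opposite angular senses, so their fields oppose: B = |8.31×10⁻⁵ − 4.87×10⁻⁵| = 3.43×10⁻⁵ T.

B ≈ 34.3 μT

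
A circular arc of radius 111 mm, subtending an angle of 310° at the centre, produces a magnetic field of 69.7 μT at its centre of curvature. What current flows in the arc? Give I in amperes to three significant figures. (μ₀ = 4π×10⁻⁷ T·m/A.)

I ≈ 14.3 A

For a circular arc, B = μ₀Iφ/(4πR) with φ in radians; here φ = 5.411 rad.
So I = 4πRB/(μ₀φ) = 4π × 0.111 × 6.97×10⁻⁵ / (4π×10⁻⁷ × 5.411) = 14.3 A.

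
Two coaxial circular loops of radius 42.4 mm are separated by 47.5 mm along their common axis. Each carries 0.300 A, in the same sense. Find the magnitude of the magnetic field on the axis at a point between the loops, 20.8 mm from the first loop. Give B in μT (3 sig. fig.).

Each loop contributes B = μ₀IR²/[2(R²+z²)^(3/2)] on the axis, with z measured from that loop.
Loop 1 (z = 0.0208 m): B₁ = 3.22×10⁻⁶ T. Loop 2 (z = 0.0267 m): B₂ = 2.69×10⁻⁶ T.
The fields add: B = B₁ + B₂ = 5.91×10⁻⁶ T.

B ≈ 5.91 μT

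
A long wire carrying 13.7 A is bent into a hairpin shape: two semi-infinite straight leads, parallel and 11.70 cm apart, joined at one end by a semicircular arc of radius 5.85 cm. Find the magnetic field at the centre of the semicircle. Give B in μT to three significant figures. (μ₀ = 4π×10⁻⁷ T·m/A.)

B ≈ 120 μT

The semicircular arc contributes B_arc = μ₀I·π/(4πR) = μ₀I/(4R) = 7.36×10⁻⁵ T.
Each semi-infinite lead is at perpendicular distance R = 0.0585 m from the centre, with the perpendicular foot at its near end, so it contributes μ₀I/(4πR); both point the same way, together 4.68×10⁻⁵ T.
Arc and leads all point the same direction: B = 7.36×10⁻⁵ + 4.68×10⁻⁵ = 1.20×10⁻⁴ T.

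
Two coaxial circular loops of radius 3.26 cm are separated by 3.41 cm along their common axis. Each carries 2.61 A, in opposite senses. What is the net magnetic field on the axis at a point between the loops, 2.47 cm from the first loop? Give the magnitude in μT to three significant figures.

Each loop contributes B = μ₀IR²/[2(R²+z²)^(3/2)] on the axis, with z measured from that loop.
Loop 1 (z = 0.0247 m): B₁ = 2.55×10⁻⁵ T. Loop 2 (z = 0.0094 m): B₂ = 4.46×10⁻⁵ T.
The fields oppose: B = |B₁ − B₂| = 1.92×10⁻⁵ T.

B ≈ 19.2 μT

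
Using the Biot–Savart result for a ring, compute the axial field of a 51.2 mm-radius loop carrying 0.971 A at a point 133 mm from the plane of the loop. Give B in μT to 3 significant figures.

On the axis of a circular loop, B = μ₀IR² / [2(R²+z²)^(3/2)].
R² + z² = (0.0512)² + (0.133)² = 0.02031 m², and (R²+z²)^(3/2) = 2.89×10⁻³ m³.
B = (4π×10⁻⁷ × 0.971 × 0.002621) / (2 × 2.89×10⁻³) = 5.53×10⁻⁷ T.

B ≈ 0.553 μT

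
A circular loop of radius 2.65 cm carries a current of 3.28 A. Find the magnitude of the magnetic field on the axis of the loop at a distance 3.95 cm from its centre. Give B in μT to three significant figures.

B ≈ 13.4 μT

On the axis of a circular loop, B = μ₀IR² / [2(R²+z²)^(3/2)].
R² + z² = (0.0265)² + (0.0395)² = 0.002262 m², and (R²+z²)^(3/2) = 1.08×10⁻⁴ m³.
B = (4π×10⁻⁷ × 3.28 × 0.0007022) / (2 × 1.08×10⁻⁴) = 1.34×10⁻⁵ T.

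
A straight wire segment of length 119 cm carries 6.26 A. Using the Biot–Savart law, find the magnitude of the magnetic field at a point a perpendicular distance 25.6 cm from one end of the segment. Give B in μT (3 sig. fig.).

B ≈ 2.39 μT

For a finite straight segment, B = (μ₀I/4πd)(sinθ₁ + sinθ₂), where θ₁, θ₂ are the angles from the perpendicular to each end.
The perpendicular foot is at one end, so the two end-offsets along the wire are 0 and L = 1.19 m.
sinθ₁ = 0/√(0²+0.256²) = 0.0000; sinθ₂ = 1.19/√(1.19²+0.256²) = 0.9776.
B = (4π×10⁻⁷ × 6.26) / (4π × 0.256) × (0.0000 + 0.9776) = 2.39×10⁻⁶ T.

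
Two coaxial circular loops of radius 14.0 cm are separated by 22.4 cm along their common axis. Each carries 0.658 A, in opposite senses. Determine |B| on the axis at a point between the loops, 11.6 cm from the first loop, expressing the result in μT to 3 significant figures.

Each loop contributes B = μ₀IR²/[2(R²+z²)^(3/2)] on the axis, with z measured from that loop.
Loop 1 (z = 0.116 m): B₁ = 1.35×10⁻⁶ T. Loop 2 (z = 0.108 m): B₂ = 1.47×10⁻⁶ T.
The fields oppose: B = |B₁ − B₂| = 1.18×10⁻⁷ T.

B ≈ 0.118 μT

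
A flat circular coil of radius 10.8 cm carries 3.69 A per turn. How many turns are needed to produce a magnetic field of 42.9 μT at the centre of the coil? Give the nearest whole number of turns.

N = 2

For an N-turn coil, B = Nμ₀I/(2R). A single turn gives B₁ = 2.15×10⁻⁵ T with R = 0.108 m.
N = B/B₁ = 4.29×10⁻⁵ / 2.15×10⁻⁵ = 2.00.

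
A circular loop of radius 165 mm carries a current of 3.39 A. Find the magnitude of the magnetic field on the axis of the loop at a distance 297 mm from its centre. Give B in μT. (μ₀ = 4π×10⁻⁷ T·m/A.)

B ≈ 1.48 μT

On the axis of a circular loop, B = μ₀IR² / [2(R²+z²)^(3/2)].
R² + z² = (0.165)² + (0.297)² = 0.1154 m², and (R²+z²)^(3/2) = 3.92×10⁻² m³.
B = (4π×10⁻⁷ × 3.39 × 0.02723) / (2 × 3.92×10⁻²) = 1.48×10⁻⁶ T.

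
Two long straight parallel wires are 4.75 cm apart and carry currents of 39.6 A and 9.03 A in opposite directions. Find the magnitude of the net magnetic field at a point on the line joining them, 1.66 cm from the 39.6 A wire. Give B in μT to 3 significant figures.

Each long wire gives B = μ₀I/(2πd). Distances are d₁ = 0.0166 m and d₂ = 0.0309 m.
B₁ = 4.77×10⁻⁴ T, B₂ = 5.84×10⁻⁵ T.
Between antiparallel currents both contributions point the same way, so they add. B = B₁ + B₂ = 4.77×10⁻⁴ + 5.84×10⁻⁵ = 5.36×10⁻⁴ T.

B ≈ 536 μT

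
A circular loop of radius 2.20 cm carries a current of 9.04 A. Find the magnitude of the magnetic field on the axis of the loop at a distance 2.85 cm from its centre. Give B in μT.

B ≈ 58.9 μT

On the axis of a circular loop, B = μ₀IR² / [2(R²+z²)^(3/2)].
R² + z² = (0.022)² + (0.0285)² = 0.001296 m², and (R²+z²)^(3/2) = 4.67×10⁻⁵ m³.
B = (4π×10⁻⁷ × 9.04 × 0.000484) / (2 × 4.67×10⁻⁵) = 5.89×10⁻⁵ T.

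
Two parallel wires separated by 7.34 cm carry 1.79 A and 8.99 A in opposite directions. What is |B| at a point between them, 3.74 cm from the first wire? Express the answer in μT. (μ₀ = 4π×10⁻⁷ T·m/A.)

Each long wire gives B = μ₀I/(2πd). Distances are d₁ = 0.0374 m and d₂ = 0.036 m.
B₁ = 9.57×10⁻⁶ T, B₂ = 4.99×10⁻⁵ T.
Between antiparallel currents both contributions point the same way, so they add. B = B₁ + B₂ = 9.57×10⁻⁶ + 4.99×10⁻⁵ = 5.95×10⁻⁵ T.

B ≈ 59.5 μT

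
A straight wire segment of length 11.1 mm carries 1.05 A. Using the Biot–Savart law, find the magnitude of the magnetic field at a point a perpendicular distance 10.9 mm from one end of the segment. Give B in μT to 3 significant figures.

For a finite straight segment, B = (μ₀I/4πd)(sinθ₁ + sinθ₂), where θ₁, θ₂ are the angles from the perpendicular to each end.
The perpendicular foot is at one end, so the two end-offsets along the wire are 0 and L = 0.0111 m.
sinθ₁ = 0/√(0²+0.0109²) = 0.0000; sinθ₂ = 0.0111/√(0.0111²+0.0109²) = 0.7135.
B = (4π×10⁻⁷ × 1.05) / (4π × 0.0109) × (0.0000 + 0.7135) = 6.87×10⁻⁶ T.

B ≈ 6.87 μT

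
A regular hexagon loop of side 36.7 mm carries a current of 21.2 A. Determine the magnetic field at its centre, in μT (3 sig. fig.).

B ≈ 400 μT

Each side is a finite straight segment at perpendicular distance d = a/(2 tan(π/6)) = 0.03178 m from the centre, with end-angles ±π/6.
One side contributes B₁ = (μ₀I/4πd)·2 sin(π/6) = 6.67×10⁻⁵ T.
All 6 sides add in the same direction: B = 6 × 6.67×10⁻⁵ = 4.00×10⁻⁴ T.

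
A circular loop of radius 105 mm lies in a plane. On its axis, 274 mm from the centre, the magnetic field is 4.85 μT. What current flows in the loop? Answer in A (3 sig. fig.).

On the axis of a loop, B = μ₀IR²/[2(R²+z²)^(3/2)], so I = 2B(R²+z²)^(3/2)/(μ₀R²).
R² + z² = 0.01102 + 0.07508 = 0.0861 m²; raised to 3/2 gives 2.53×10⁻² m³.
I = 2 × 4.85×10⁻⁶ × 2.53×10⁻² / (1.26×10⁻⁶ × 0.01102) = 17.7 A.

I ≈ 17.7 A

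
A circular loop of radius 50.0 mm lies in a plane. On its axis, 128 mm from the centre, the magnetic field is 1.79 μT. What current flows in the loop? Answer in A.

I ≈ 2.96 A

On the axis of a loop, B = μ₀IR²/[2(R²+z²)^(3/2)], so I = 2B(R²+z²)^(3/2)/(μ₀R²).
R² + z² = 0.0025 + 0.01638 = 0.01888 m²; raised to 3/2 gives 2.60×10⁻³ m³.
I = 2 × 1.79×10⁻⁶ × 2.60×10⁻³ / (1.26×10⁻⁶ × 0.0025) = 2.96 A.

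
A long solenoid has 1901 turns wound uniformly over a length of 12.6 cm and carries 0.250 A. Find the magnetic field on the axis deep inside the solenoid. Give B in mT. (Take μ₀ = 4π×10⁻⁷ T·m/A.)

B ≈ 4.74 mT

Inside a long solenoid, B = μ₀nI with n = 1.509×10⁴ turns/m.
B = 4π×10⁻⁷ × 1.509×10⁴ × 0.250 = 4.74×10⁻³ T.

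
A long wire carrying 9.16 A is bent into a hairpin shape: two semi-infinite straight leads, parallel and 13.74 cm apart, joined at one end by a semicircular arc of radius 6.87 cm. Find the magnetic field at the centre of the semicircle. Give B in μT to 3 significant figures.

B ≈ 68.6 μT

The semicircular arc contributes B_arc = μ₀I·π/(4πR) = μ₀I/(4R) = 4.19×10⁻⁵ T.
Each semi-infinite lead is at perpendicular distance R = 0.0687 m from the centre, with the perpendicular foot at its near end, so it contributes μ₀I/(4πR); both point the same way, together 2.67×10⁻⁵ T.
Arc and leads all point the same direction: B = 4.19×10⁻⁵ + 2.67×10⁻⁵ = 6.86×10⁻⁵ T.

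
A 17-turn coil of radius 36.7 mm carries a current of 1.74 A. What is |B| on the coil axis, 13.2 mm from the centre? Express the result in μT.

For an N-turn flat coil, B = Nμ₀IR²/[2(R²+z²)^(3/2)] with R = 0.0367 m, z = 0.0132 m.
B = 17 × 2.48×10⁻⁵ T = 4.22×10⁻⁴ T.

B ≈ 422 μT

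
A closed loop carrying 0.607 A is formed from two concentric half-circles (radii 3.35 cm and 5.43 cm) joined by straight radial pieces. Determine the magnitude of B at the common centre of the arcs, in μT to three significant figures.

The radial connectors point toward the centre, so dl × r̂ = 0 and they contribute nothing.
Each semicircle gives μ₀I/(4R): inner arc 5.69×10⁻⁶ T, outer arc 3.51×10⁻⁶ T.
The two arcs carry current in opposite angular senses, so their fields oppose: B = |5.69×10⁻⁶ − 3.51×10⁻⁶| = 2.18×10⁻⁶ T.

B ≈ 2.18 μT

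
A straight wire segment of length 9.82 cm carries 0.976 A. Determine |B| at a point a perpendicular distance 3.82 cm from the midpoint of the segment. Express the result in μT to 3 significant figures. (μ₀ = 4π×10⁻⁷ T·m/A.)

B ≈ 4.03 μT

For a finite straight segment, B = (μ₀I/4πd)(sinθ₁ + sinθ₂), where θ₁, θ₂ are the angles from the perpendicular to each end.
The perpendicular from the point meets the wire at its midpoint, so each end is L/2 = 0.0491 m away along the wire.
sinθ₁ = 0.0491/√(0.0491²+0.0382²) = 0.7893; sinθ₂ = 0.0491/√(0.0491²+0.0382²) = 0.7893.
B = (4π×10⁻⁷ × 0.976) / (4π × 0.0382) × (0.7893 + 0.7893) = 4.03×10⁻⁶ T.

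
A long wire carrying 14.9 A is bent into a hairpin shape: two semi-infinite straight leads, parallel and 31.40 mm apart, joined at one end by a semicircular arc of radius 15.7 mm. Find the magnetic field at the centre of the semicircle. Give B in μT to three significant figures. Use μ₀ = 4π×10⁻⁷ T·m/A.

The semicircular arc contributes B_arc = μ₀I·π/(4πR) = μ₀I/(4R) = 2.98×10⁻⁴ T.
Each semi-infinite lead is at perpendicular distance R = 0.0157 m from the centre, with the perpendicular foot at its near end, so it contributes μ₀I/(4πR); both point the same way, together 1.90×10⁻⁴ T.
Arc and leads all point the same direction: B = 2.98×10⁻⁴ + 1.90×10⁻⁴ = 4.88×10⁻⁴ T.

B ≈ 488 μT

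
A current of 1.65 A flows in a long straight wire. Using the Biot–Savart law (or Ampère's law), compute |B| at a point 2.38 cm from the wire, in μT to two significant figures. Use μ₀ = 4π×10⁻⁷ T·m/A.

B ≈ 14 μT

For an infinitely long straight wire, B = μ₀I/(2πd).
B = (4π×10⁻⁷ × 1.65) / (2π × 0.0238) = 1.39×10⁻⁵ T.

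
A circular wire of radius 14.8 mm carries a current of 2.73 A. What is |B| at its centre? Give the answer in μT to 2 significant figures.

At the centre of a circular loop the Biot–Savart law gives B = μ₀I/(2R).
B = (4π×10⁻⁷ × 2.73) / (2 × 0.0148) = 1.16×10⁻⁴ T.

B ≈ 120 μT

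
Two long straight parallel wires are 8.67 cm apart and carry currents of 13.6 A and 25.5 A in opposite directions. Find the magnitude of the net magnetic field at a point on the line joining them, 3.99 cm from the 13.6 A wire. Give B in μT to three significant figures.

B ≈ 177 μT

Each long wire gives B = μ₀I/(2πd). Distances are d₁ = 0.0399 m and d₂ = 0.0468 m.
B₁ = 6.82×10⁻⁵ T, B₂ = 1.09×10⁻⁴ T.
Between antiparallel currents both contributions point the same way, so they add. B = B₁ + B₂ = 6.82×10⁻⁵ + 1.09×10⁻⁴ = 1.77×10⁻⁴ T.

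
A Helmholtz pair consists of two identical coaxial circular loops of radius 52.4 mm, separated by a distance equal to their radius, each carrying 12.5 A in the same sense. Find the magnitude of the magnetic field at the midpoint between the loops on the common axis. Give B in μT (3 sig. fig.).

Each loop contributes B = μ₀IR²/[2(R²+z²)^(3/2)] on the axis, with z measured from that loop.
Loop 1 (z = 0.0262 m): B₁ = 1.07×10⁻⁴ T. Loop 2 (z = 0.0262 m): B₂ = 1.07×10⁻⁴ T.
The fields add: B = B₁ + B₂ = 2.14×10⁻⁴ T.

B ≈ 214 μT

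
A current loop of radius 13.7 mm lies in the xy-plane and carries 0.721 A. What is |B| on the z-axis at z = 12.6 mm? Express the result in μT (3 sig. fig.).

On the axis of a circular loop, B = μ₀IR² / [2(R²+z²)^(3/2)].
R² + z² = (0.0137)² + (0.0126)² = 0.0003464 m², and (R²+z²)^(3/2) = 6.45×10⁻⁶ m³.
B = (4π×10⁻⁷ × 0.721 × 0.0001877) / (2 × 6.45×10⁻⁶) = 1.32×10⁻⁵ T.

B ≈ 13.2 μT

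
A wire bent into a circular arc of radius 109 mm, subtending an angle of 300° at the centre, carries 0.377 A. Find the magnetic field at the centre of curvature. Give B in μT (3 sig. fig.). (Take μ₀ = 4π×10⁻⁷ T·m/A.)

B ≈ 1.81 μT

The Biot–Savart field of a circular arc at its centre is B = μ₀Iφ/(4πR), with φ = 5.236 rad.
B = (4π×10⁻⁷ × 0.377 × 5.236) / (4π × 0.109) = 1.81×10⁻⁶ T.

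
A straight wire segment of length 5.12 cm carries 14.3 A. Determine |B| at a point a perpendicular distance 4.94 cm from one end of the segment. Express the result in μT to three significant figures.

For a finite straight segment, B = (μ₀I/4πd)(sinθ₁ + sinθ₂), where θ₁, θ₂ are the angles from the perpendicular to each end.
The perpendicular foot is at one end, so the two end-offsets along the wire are 0 and L = 0.0512 m.
sinθ₁ = 0/√(0²+0.0494²) = 0.0000; sinθ₂ = 0.0512/√(0.0512²+0.0494²) = 0.7196.
B = (4π×10⁻⁷ × 14.3) / (4π × 0.0494) × (0.0000 + 0.7196) = 2.08×10⁻⁵ T.

B ≈ 20.8 μT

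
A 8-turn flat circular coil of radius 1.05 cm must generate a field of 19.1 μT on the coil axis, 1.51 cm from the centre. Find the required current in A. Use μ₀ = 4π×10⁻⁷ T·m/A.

For an N-turn coil, B = Nμ₀IR²/[2(R²+z²)^(3/2)] with R = 0.0105 m, z = 0.0151 m, so I = 2B(R²+z²)^(3/2)/(Nμ₀R²) = 2 × 1.91×10⁻⁵ × 6.22×10⁻⁶ / (8 × 4π×10⁻⁷ × 0.0001103) = 0.214 A.

I ≈ 0.214 A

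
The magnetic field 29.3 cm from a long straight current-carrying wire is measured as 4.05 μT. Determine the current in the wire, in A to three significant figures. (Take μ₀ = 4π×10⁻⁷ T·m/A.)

For a long straight wire B = μ₀I/(2πd), so I = 2πdB/μ₀.
I = 2π × 0.293 × 4.05×10⁻⁶ / (4π×10⁻⁷) = 5.93 A.

I ≈ 5.93 A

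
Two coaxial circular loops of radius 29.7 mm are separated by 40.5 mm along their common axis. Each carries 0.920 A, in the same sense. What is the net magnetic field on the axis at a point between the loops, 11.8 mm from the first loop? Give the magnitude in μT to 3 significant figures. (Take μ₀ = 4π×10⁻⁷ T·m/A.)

Each loop contributes B = μ₀IR²/[2(R²+z²)^(3/2)] on the axis, with z measured from that loop.
Loop 1 (z = 0.0118 m): B₁ = 1.56×10⁻⁵ T. Loop 2 (z = 0.0287 m): B₂ = 7.24×10⁻⁶ T.
The fields add: B = B₁ + B₂ = 2.29×10⁻⁵ T.

B ≈ 22.9 μT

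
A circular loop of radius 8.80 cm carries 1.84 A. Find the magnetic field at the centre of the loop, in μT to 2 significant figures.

B ≈ 13 μT

At the centre of a circular loop the Biot–Savart law gives B = μ₀I/(2R).
B = (4π×10⁻⁷ × 1.84) / (2 × 0.088) = 1.31×10⁻⁵ T.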